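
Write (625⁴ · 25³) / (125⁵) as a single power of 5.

625⁴ = 5^16; 25³ = 5^6; 125⁵ = 5^15
Combine exponents: 5^7

5^7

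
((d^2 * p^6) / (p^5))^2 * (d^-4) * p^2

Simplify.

p^4

Inside the bracket: d^2 * p^1
Raise to the power 2: d^4 * p^2
Multiply by (d^-4) * p^2: add exponents.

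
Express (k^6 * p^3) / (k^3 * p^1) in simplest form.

Quotient: k^3 * p^2

k^3*p^2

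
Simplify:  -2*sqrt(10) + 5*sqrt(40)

2*sqrt(10) = 2*sqrt(10); 5*sqrt(40) = 10*sqrt(10)
Combine: (-2 + 10)·sqrt(10) = 8*sqrt(10)

8*sqrt(10)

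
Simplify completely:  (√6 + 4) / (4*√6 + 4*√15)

Multiply numerator and denominator by -4*√15 + 4*√6.
Denominator becomes -144; numerator becomes -16*√15 - 12*√10 + 24 + 16*√6.

(-4*√6 - 6 + 3*√10 + 4*√15)/36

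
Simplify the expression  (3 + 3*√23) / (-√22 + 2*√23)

(3*√22 + 6*√23 + 3*√506 + 138)/70

Multiply numerator and denominator by √22 + 2*√23.
Denominator becomes 70; numerator becomes 3*√22 + 6*√23 + 3*√506 + 138.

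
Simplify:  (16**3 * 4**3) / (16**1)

16**3 = 2**12; 4**3 = 2**6; 16**1 = 2**4
Combine exponents: 2**14

2**14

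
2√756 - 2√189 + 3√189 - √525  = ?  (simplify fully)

2√756 = 12*√21; 2√189 = 6*√21; 3√189 = 9*√21; √525 = 5*√21
Combine: (12 - 6 + 9 - 5)·√21 = 10*√21

10*√21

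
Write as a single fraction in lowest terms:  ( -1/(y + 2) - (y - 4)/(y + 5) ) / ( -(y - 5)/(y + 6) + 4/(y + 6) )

Numerator: -1/(y + 2) - (y - 4)/(y + 5) = (-y^2 + y + 3)/(y^2 + 7*y + 10)
Denominator: -(y - 5)/(y + 6) + 4/(y + 6) = (-y + 9)/(y + 6)
Divide: ((-y^2 + y + 3)/(y^2 + 7*y + 10)) · ((y + 6)/(-y + 9)) = (y^3 + 5*y^2 - 9*y - 18)/(y^3 - 2*y^2 - 53*y - 90)

(y^3 + 5*y^2 - 9*y - 18)/(y^3 - 2*y^2 - 53*y - 90)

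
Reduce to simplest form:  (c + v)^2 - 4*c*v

(c - v)^2

Expand the square and combine the 4*c*v term.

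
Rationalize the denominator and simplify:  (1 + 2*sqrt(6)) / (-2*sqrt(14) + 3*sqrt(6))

(-8*sqrt(21) - 36 - 2*sqrt(14) - 3*sqrt(6))/2

Multiply numerator and denominator by 3*sqrt(6) + 2*sqrt(14).
Denominator becomes -2; numerator becomes 3*sqrt(6) + 2*sqrt(14) + 36 + 8*sqrt(21).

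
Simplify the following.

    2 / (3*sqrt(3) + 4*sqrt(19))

(-6*sqrt(3) + 8*sqrt(19))/277

Multiply numerator and denominator by -4*sqrt(19) + 3*sqrt(3).
Denominator becomes -277; numerator becomes -8*sqrt(19) + 6*sqrt(3).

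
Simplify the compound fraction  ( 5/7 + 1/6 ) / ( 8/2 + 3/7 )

Numerator: 5/7 + 1/6 = 37/42
Denominator: 8/2 + 3/7 = 31/7
Divide: (37/42) · (7/31) = 37/186

37/186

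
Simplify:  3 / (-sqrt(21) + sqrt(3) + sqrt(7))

Group as (sqrt(3) + sqrt(7)) - sqrt(21); multiply by (sqrt(3) + sqrt(7)) + sqrt(21), then rationalise the remaining surd.

(-33*sqrt(21) - 51*sqrt(7) - 75*sqrt(3) - 126)/37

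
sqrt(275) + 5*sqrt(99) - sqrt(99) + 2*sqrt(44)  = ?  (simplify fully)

sqrt(275) = 5*sqrt(11); 5*sqrt(99) = 15*sqrt(11); sqrt(99) = 3*sqrt(11); 2*sqrt(44) = 4*sqrt(11)
Combine: (5 + 15 - 3 + 4)·sqrt(11) = 21*sqrt(11)

21*sqrt(11)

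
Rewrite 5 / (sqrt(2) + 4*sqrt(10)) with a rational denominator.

(-5*sqrt(2) + 20*sqrt(10))/158

Multiply numerator and denominator by -sqrt(2) + 4*sqrt(10).
Denominator becomes 158; numerator becomes -5*sqrt(2) + 20*sqrt(10).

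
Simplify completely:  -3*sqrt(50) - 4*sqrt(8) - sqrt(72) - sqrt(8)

3*sqrt(50) = 15*sqrt(2); 4*sqrt(8) = 8*sqrt(2); sqrt(72) = 6*sqrt(2); sqrt(8) = 2*sqrt(2)
Combine: (-15 - 8 - 6 - 2)·sqrt(2) = -31*sqrt(2)

-31*sqrt(2)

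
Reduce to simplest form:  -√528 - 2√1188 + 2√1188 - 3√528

√528 = 4*√33; 2√1188 = 12*√33; 2√1188 = 12*√33; 3√528 = 12*√33
Combine: (-4 - 12 + 12 - 12)·√33 = -16*√33

-16*√33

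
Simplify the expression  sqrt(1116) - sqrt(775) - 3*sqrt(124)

sqrt(1116) = 6*sqrt(31); sqrt(775) = 5*sqrt(31); 3*sqrt(124) = 6*sqrt(31)
Combine: (6 - 5 - 6)·sqrt(31) = -5*sqrt(31)

-5*sqrt(31)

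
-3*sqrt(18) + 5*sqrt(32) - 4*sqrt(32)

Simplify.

3*sqrt(18) = 9*sqrt(2); 5*sqrt(32) = 20*sqrt(2); 4*sqrt(32) = 16*sqrt(2)
Combine: (-9 + 20 - 16)·sqrt(2) = -5*sqrt(2)

-5*sqrt(2)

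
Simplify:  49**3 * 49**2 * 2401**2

49**3 = 7**6; 49**2 = 7**4; 2401**2 = 7**8
Combine exponents: 7**18

7**18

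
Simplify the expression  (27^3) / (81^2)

3^1

27^3 = 3^9; 81^2 = 3^8
Combine exponents: 3^1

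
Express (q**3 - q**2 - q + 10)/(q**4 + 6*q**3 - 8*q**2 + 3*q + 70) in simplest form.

Factor: q**3 - q**2 - q + 10 = (q**2 - 3*q + 5)*(q + 2);  q**4 + 6*q**3 - 8*q**2 + 3*q + 70 = (q + 7)*(q**2 - 3*q + 5)*(q + 2)
Cancel the common factors (q**2 - 3*q + 5), (q + 2).

1/(q + 7)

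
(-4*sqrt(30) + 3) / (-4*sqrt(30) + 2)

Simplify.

(-2*sqrt(30) + 237)/238

Multiply numerator and denominator by 2 + 4*sqrt(30).
Denominator becomes -476; numerator becomes -474 + 4*sqrt(30).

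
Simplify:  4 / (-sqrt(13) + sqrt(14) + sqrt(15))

Group as (sqrt(14) + sqrt(15)) - sqrt(13); multiply by (sqrt(14) + sqrt(15)) + sqrt(13), then rationalise the remaining surd.

(-8*sqrt(13) + 6*sqrt(15) + 7*sqrt(14) + sqrt(2730))/73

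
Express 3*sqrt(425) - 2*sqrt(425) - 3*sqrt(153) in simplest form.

3*sqrt(425) = 15*sqrt(17); 2*sqrt(425) = 10*sqrt(17); 3*sqrt(153) = 9*sqrt(17)
Combine: (15 - 10 - 9)·sqrt(17) = -4*sqrt(17)

-4*sqrt(17)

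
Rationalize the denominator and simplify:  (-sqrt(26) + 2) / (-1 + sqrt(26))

(-24 + sqrt(26))/25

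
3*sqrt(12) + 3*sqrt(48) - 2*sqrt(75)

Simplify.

3*sqrt(12) = 6*sqrt(3); 3*sqrt(48) = 12*sqrt(3); 2*sqrt(75) = 10*sqrt(3)
Combine: (6 + 12 - 10)·sqrt(3) = 8*sqrt(3)

8*sqrt(3)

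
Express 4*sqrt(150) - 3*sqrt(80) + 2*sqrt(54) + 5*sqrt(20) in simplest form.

-2*sqrt(5) + 26*sqrt(6)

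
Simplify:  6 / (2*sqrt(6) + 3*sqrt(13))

(-4*sqrt(6) + 6*sqrt(13))/31

Multiply numerator and denominator by -2*sqrt(6) + 3*sqrt(13).
Denominator becomes 93; numerator becomes -12*sqrt(6) + 18*sqrt(13).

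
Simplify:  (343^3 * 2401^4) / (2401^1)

7^21

343^3 = 7^9; 2401^4 = 7^16; 2401^1 = 7^4
Combine exponents: 7^21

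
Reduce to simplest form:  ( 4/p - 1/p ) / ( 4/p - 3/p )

3

Numerator: 4/p - 1/p = 3/p
Denominator: 4/p - 3/p = 1/p
Divide: (3/p) · (p) = 3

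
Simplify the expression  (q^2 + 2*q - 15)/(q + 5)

q - 3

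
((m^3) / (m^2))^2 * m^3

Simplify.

Inside the bracket: m^1
Raise to the power 2: m^2
Multiply by m^3: add exponents.

m^5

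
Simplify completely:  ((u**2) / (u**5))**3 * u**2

Inside the bracket: (u**-3)
Raise to the power 3: (u**-9)
Multiply by u**2: add exponents.

u**(-7)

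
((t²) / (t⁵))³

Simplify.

Inside the bracket: (t^-3)
Raise to the power 3: (t^-9)

t^(-9)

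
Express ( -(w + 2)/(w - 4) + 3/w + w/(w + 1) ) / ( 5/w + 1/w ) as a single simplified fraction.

(-4*w² - 11*w - 12)/(6*w² - 18*w - 24)

Numerator: -(w + 2)/(w - 4) + 3/w + w/(w + 1) = (-4*w² - 11*w - 12)/(w³ - 3*w² - 4*w)
Denominator: 5/w + 1/w = 6/w
Divide: ((-4*w² - 11*w - 12)/(w³ - 3*w² - 4*w)) · (w/6) = (-4*w² - 11*w - 12)/(6*w² - 18*w - 24)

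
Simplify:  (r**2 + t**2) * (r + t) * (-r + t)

Telescope via difference of squares: (t+r)(t-r) = -r**2 + t**2, then repeat with the next factor.

-r**4 + t**4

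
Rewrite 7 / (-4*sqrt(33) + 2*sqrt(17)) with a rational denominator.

Multiply numerator and denominator by 2*sqrt(17) + 4*sqrt(33).
Denominator becomes -460; numerator becomes 14*sqrt(17) + 28*sqrt(33).

(-14*sqrt(33) - 7*sqrt(17))/230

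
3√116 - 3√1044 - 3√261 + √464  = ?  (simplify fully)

3√116 = 6*√29; 3√1044 = 18*√29; 3√261 = 9*√29; √464 = 4*√29
Combine: (6 - 18 - 9 + 4)·√29 = -17*√29

-17*√29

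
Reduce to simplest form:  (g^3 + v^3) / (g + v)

Factor as (a+b)(a^2-ab+b^2) with a=g, b=v.

g^2 - g*v + v^2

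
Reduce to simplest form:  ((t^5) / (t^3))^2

t^4

Inside the bracket: t^2
Raise to the power 2: t^4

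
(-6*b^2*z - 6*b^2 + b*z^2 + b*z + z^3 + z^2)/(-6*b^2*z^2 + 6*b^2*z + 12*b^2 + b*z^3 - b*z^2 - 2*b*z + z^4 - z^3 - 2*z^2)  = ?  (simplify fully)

1/(z - 2)

Factor: -6*b^2*z - 6*b^2 + b*z^2 + b*z + z^3 + z^2 = (z + 1)*(-2*b + z)*(3*b + z);  -6*b^2*z^2 + 6*b^2*z + 12*b^2 + b*z^3 - b*z^2 - 2*b*z + z^4 - z^3 - 2*z^2 = (z - 2)*(-2*b + z)*(3*b + z)*(z + 1)
Cancel the common factors (3*b + z), (z + 1), (-2*b + z).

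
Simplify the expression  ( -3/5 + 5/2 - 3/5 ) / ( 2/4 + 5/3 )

Numerator: -3/5 + 5/2 - 3/5 = 13/10
Denominator: 2/4 + 5/3 = 13/6
Divide: (13/10) · (6/13) = 3/5

3/5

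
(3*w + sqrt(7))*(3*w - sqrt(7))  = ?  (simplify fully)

9*w**2 - 7

(3*w)**2 - (sqrt(7))**2 = 9*w**2 - 7.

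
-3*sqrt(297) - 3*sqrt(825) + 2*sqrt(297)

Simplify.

-18*sqrt(33)

3*sqrt(297) = 9*sqrt(33); 3*sqrt(825) = 15*sqrt(33); 2*sqrt(297) = 6*sqrt(33)
Combine: (-9 - 15 + 6)·sqrt(33) = -18*sqrt(33)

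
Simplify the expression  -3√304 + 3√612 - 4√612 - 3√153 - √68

3√304 = 12*√19; 3√612 = 18*√17; 4√612 = 24*√17; 3√153 = 9*√17; √68 = 2*√17

-17*√17 - 12*√19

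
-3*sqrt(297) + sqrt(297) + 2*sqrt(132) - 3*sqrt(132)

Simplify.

-8*sqrt(33)

3*sqrt(297) = 9*sqrt(33); sqrt(297) = 3*sqrt(33); 2*sqrt(132) = 4*sqrt(33); 3*sqrt(132) = 6*sqrt(33)
Combine: (-9 + 3 + 4 - 6)·sqrt(33) = -8*sqrt(33)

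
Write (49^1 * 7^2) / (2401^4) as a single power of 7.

7^(-12)

49^1 = 7^2; 7^2 = 7^2; 2401^4 = 7^16
Combine exponents: 7^(-12)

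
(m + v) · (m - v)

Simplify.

Pair the conjugate factors: (m+v)(m-v) = m² - v².

m² - v²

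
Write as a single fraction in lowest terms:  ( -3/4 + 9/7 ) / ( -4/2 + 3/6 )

-5/14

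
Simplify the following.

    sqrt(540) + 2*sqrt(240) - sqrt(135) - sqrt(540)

5*sqrt(15)

sqrt(540) = 6*sqrt(15); 2*sqrt(240) = 8*sqrt(15); sqrt(135) = 3*sqrt(15); sqrt(540) = 6*sqrt(15)
Combine: (6 + 8 - 3 - 6)·sqrt(15) = 5*sqrt(15)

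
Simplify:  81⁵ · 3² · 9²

81⁵ = 3^20; 3² = 3^2; 9² = 3^4
Combine exponents: 3^26

3^26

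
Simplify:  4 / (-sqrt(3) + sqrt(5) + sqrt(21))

(-76*sqrt(5) - 24*sqrt(35) + 92*sqrt(3) + 52*sqrt(21))/109

Group as (sqrt(5) + sqrt(21)) - sqrt(3); multiply by (sqrt(5) + sqrt(21)) + sqrt(3), then rationalise the remaining surd.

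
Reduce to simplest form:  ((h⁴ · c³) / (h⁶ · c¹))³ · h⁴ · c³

Inside the bracket: (h^-2) · c²
Raise to the power 3: (h^-6) · c⁶
Multiply by h⁴ · c³: add exponents.

c⁹/h²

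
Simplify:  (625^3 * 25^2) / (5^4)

625^3 = 5^12; 25^2 = 5^4; 5^4 = 5^4
Combine exponents: 5^12

5^12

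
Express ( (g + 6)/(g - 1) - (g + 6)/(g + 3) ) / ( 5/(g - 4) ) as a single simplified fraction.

Numerator: (g + 6)/(g - 1) - (g + 6)/(g + 3) = (4*g + 24)/(g² + 2*g - 3)
Denominator: 5/(g - 4) = 5/(g - 4)
Divide: ((4*g + 24)/(g² + 2*g - 3)) · (g/5 - 4/5) = (4*g² + 8*g - 96)/(5*g² + 10*g - 15)

(4*g² + 8*g - 96)/(5*g² + 10*g - 15)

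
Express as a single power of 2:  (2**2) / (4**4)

2**(-6)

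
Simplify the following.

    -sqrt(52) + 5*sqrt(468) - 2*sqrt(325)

sqrt(52) = 2*sqrt(13); 5*sqrt(468) = 30*sqrt(13); 2*sqrt(325) = 10*sqrt(13)
Combine: (-2 + 30 - 10)·sqrt(13) = 18*sqrt(13)

18*sqrt(13)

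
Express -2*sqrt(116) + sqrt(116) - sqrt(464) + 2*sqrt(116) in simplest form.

-2*sqrt(29)

2*sqrt(116) = 4*sqrt(29); sqrt(116) = 2*sqrt(29); sqrt(464) = 4*sqrt(29); 2*sqrt(116) = 4*sqrt(29)
Combine: (-4 + 2 - 4 + 4)·sqrt(29) = -2*sqrt(29)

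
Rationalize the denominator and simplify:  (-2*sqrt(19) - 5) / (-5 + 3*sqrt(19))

(-139 - 25*sqrt(19))/146

Multiply numerator and denominator by -3*sqrt(19) - 5.
Denominator becomes -146; numerator becomes 25*sqrt(19) + 139.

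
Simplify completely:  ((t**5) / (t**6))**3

Inside the bracket: (t**-1)
Raise to the power 3: (t**-3)

t**(-3)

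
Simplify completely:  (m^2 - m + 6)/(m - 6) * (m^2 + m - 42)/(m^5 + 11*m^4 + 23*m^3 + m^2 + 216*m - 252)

1/(m^2 + 5*m - 6)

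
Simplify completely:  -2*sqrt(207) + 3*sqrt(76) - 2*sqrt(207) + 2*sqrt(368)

2*sqrt(207) = 6*sqrt(23); 3*sqrt(76) = 6*sqrt(19); 2*sqrt(207) = 6*sqrt(23); 2*sqrt(368) = 8*sqrt(23)

-4*sqrt(23) + 6*sqrt(19)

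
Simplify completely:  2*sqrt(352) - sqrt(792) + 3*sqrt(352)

2*sqrt(352) = 8*sqrt(22); sqrt(792) = 6*sqrt(22); 3*sqrt(352) = 12*sqrt(22)
Combine: (8 - 6 + 12)·sqrt(22) = 14*sqrt(22)

14*sqrt(22)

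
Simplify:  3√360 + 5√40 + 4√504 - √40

3√360 = 18*√10; 5√40 = 10*√10; 4√504 = 24*√14; √40 = 2*√10

26*√10 + 24*√14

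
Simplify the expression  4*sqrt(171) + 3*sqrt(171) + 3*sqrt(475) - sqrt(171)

4*sqrt(171) = 12*sqrt(19); 3*sqrt(171) = 9*sqrt(19); 3*sqrt(475) = 15*sqrt(19); sqrt(171) = 3*sqrt(19)
Combine: (12 + 9 + 15 - 3)·sqrt(19) = 33*sqrt(19)

33*sqrt(19)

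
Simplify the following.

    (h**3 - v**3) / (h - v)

h**2 + h*v + v**2

Factor as (a-b)(a**2+ab+b**2) with a=h, b=v.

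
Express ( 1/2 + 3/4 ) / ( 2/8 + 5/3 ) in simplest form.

Numerator: 1/2 + 3/4 = 5/4
Denominator: 2/8 + 5/3 = 23/12
Divide: (5/4) · (12/23) = 15/23

15/23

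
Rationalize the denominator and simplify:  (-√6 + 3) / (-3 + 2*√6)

Multiply numerator and denominator by -2*√6 - 3.
Denominator becomes -15; numerator becomes -3*√6 + 3.

(-1 + √6)/5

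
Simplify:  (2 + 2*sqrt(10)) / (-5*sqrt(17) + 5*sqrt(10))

(-2*sqrt(170) - 20 - 2*sqrt(17) - 2*sqrt(10))/35

Multiply numerator and denominator by 5*sqrt(10) + 5*sqrt(17).
Denominator becomes -175; numerator becomes 10*sqrt(10) + 10*sqrt(17) + 100 + 10*sqrt(170).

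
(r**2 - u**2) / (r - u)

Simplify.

r + u

Factor r**2 - u**2 and cancel (r - u).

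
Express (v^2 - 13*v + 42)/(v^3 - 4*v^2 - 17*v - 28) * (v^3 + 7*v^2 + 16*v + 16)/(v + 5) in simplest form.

Factor: v^2 - 13*v + 42 = (v - 7)*(v - 6);  v^3 - 4*v^2 - 17*v - 28 = (v - 7)*(v^2 + 3*v + 4);  v^3 + 7*v^2 + 16*v + 16 = (v^2 + 3*v + 4)*(v + 4)
Cancel the common factors (v^2 + 3*v + 4), (v - 7).

(v^2 - 2*v - 24)/(v + 5)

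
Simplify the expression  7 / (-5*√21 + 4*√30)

Multiply numerator and denominator by 4*√30 + 5*√21.
Denominator becomes -45; numerator becomes 28*√30 + 35*√21.

(-35*√21 - 28*√30)/45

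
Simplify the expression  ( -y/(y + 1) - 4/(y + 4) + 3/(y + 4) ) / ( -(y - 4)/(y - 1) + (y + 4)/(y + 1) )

Numerator: -y/(y + 1) - 4/(y + 4) + 3/(y + 4) = (-y^2 - 5*y - 1)/(y^2 + 5*y + 4)
Denominator: -(y - 4)/(y - 1) + (y + 4)/(y + 1) = 6*y/(y^2 - 1)
Divide: ((-y^2 - 5*y - 1)/(y^2 + 5*y + 4)) · ((y^2 - 1)/(6*y)) = (-y^3 - 4*y^2 + 4*y + 1)/(6*y^2 + 24*y)

(-y^3 - 4*y^2 + 4*y + 1)/(6*y^2 + 24*y)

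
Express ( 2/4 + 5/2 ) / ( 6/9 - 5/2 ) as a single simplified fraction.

-18/11

Numerator: 2/4 + 5/2 = 3
Denominator: 6/9 - 5/2 = -11/6
Divide: (3) · (-6/11) = -18/11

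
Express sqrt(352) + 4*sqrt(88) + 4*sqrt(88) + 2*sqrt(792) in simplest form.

sqrt(352) = 4*sqrt(22); 4*sqrt(88) = 8*sqrt(22); 4*sqrt(88) = 8*sqrt(22); 2*sqrt(792) = 12*sqrt(22)
Combine: (4 + 8 + 8 + 12)·sqrt(22) = 32*sqrt(22)

32*sqrt(22)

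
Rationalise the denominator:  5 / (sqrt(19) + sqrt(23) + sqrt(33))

Group as (sqrt(23) + sqrt(33)) + sqrt(19); multiply by (sqrt(23) + sqrt(33)) - sqrt(19), then rationalise the remaining surd.

(-10*sqrt(14421) + 45*sqrt(33) + 145*sqrt(23) + 185*sqrt(19))/1667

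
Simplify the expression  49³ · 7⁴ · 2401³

7^22

49³ = 7^6; 7⁴ = 7^4; 2401³ = 7^12
Combine exponents: 7^22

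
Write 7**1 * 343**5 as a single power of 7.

7**16

7**1 = 7**1; 343**5 = 7**15
Combine exponents: 7**16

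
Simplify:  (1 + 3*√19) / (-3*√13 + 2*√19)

(-9*√247 - 114 - 3*√13 - 2*√19)/41

Multiply numerator and denominator by 2*√19 + 3*√13.
Denominator becomes -41; numerator becomes 2*√19 + 3*√13 + 114 + 9*√247.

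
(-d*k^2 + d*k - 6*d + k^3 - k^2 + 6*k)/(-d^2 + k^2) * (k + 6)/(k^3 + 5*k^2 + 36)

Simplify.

Factor: -d*k^2 + d*k - 6*d + k^3 - k^2 + 6*k = (k^2 - k + 6)*(-d + k);  -d^2 + k^2 = (d + k)*(-d + k);  k^3 + 5*k^2 + 36 = (k^2 - k + 6)*(k + 6)
Cancel the common factors (k^2 - k + 6), (k + 6), (-d + k).

1/(d + k)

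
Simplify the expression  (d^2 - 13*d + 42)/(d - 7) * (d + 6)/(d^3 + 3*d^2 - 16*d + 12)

(d - 6)/(d^2 - 3*d + 2)

Factor: d^2 - 13*d + 42 = (d - 7)*(d - 6);  d^3 + 3*d^2 - 16*d + 12 = (d + 6)*(d - 2)*(d - 1)
Cancel the common factors (d - 7), (d + 6).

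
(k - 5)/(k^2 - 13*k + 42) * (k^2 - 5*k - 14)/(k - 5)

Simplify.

Factor: k^2 - 13*k + 42 = (k - 7)*(k - 6);  k^2 - 5*k - 14 = (k - 7)*(k + 2)
Cancel the common factors (k - 7), (k - 5).

(k + 2)/(k - 6)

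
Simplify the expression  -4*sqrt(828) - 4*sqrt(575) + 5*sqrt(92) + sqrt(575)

4*sqrt(828) = 24*sqrt(23); 4*sqrt(575) = 20*sqrt(23); 5*sqrt(92) = 10*sqrt(23); sqrt(575) = 5*sqrt(23)
Combine: (-24 - 20 + 10 + 5)·sqrt(23) = -29*sqrt(23)

-29*sqrt(23)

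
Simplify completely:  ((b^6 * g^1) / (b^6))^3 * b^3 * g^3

b^3*g^6

Inside the bracket: g^1
Raise to the power 3: g^3
Multiply by b^3 * g^3: add exponents.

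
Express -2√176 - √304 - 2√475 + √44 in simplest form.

-14*√19 - 6*√11

2√176 = 8*√11; √304 = 4*√19; 2√475 = 10*√19; √44 = 2*√11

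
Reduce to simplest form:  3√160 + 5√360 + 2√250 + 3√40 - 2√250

48*√10

3√160 = 12*√10; 5√360 = 30*√10; 2√250 = 10*√10; 3√40 = 6*√10; 2√250 = 10*√10
Combine: (12 + 30 + 10 + 6 - 10)·√10 = 48*√10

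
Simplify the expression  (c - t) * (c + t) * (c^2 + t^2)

Pair the conjugate factors: (c+t)(c-t) = c^2 - t^2, then repeat with the next factor.

c^4 - t^4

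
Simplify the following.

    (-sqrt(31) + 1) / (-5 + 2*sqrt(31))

(-19 - sqrt(31))/33

Multiply numerator and denominator by -2*sqrt(31) - 5.
Denominator becomes -99; numerator becomes 3*sqrt(31) + 57.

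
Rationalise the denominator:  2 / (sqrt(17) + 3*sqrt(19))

(-sqrt(17) + 3*sqrt(19))/77

Multiply numerator and denominator by -sqrt(17) + 3*sqrt(19).
Denominator becomes 154; numerator becomes -2*sqrt(17) + 6*sqrt(19).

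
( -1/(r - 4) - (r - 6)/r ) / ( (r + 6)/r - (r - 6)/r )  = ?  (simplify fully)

Numerator: -1/(r - 4) - (r - 6)/r = (-r² + 9*r - 24)/(r² - 4*r)
Denominator: (r + 6)/r - (r - 6)/r = 12/r
Divide: ((-r² + 9*r - 24)/(r² - 4*r)) · (r/12) = (-r² + 9*r - 24)/(12*r - 48)

(-r² + 9*r - 24)/(12*r - 48)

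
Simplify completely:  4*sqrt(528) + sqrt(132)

18*sqrt(33)

4*sqrt(528) = 16*sqrt(33); sqrt(132) = 2*sqrt(33)
Combine: (16 + 2)·sqrt(33) = 18*sqrt(33)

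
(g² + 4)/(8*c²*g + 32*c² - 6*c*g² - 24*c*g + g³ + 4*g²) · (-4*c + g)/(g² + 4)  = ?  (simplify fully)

-1/(2*c*g + 8*c - g² - 4*g)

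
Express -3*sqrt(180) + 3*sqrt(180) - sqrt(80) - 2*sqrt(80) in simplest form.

-12*sqrt(5)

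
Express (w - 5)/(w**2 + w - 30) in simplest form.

Factor: w**2 + w - 30 = (w + 6)*(w - 5)
Cancel the common factor (w - 5).

1/(w + 6)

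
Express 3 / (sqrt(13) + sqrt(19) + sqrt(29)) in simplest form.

Group as (sqrt(13) + sqrt(19)) + sqrt(29); multiply by (sqrt(13) + sqrt(19)) - sqrt(29), then rationalise the remaining surd.

(-6*sqrt(7163) + 9*sqrt(29) + 69*sqrt(19) + 105*sqrt(13))/979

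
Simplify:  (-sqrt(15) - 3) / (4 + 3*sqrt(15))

(-33 - 5*sqrt(15))/119

Multiply numerator and denominator by -3*sqrt(15) + 4.
Denominator becomes -119; numerator becomes 5*sqrt(15) + 33.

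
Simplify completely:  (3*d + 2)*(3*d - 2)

9*d^2 - 4

Difference of squares with P = 3*d, Q = 2.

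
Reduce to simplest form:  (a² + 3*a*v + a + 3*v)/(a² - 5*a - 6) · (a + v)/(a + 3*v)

Factor: a² + 3*a*v + a + 3*v = (a + 3*v)·(a + 1);  a² - 5*a - 6 = (a + 1)·(a - 6)
Cancel the common factors (a + 3*v), (a + 1).

(a + v)/(a - 6)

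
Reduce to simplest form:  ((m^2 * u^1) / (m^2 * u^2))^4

u^(-4)

Inside the bracket: (u^-1)
Raise to the power 4: (u^-4)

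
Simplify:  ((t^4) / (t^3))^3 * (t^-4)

1/t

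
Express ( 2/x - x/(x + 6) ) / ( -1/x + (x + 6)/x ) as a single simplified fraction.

(-x² + 2*x + 12)/(x² + 11*x + 30)

Numerator: 2/x - x/(x + 6) = (-x² + 2*x + 12)/(x² + 6*x)
Denominator: -1/x + (x + 6)/x = (x + 5)/x
Divide: ((-x² + 2*x + 12)/(x² + 6*x)) · (x/(x + 5)) = (-x² + 2*x + 12)/(x² + 11*x + 30)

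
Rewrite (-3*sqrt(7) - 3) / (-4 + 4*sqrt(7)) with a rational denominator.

Multiply numerator and denominator by -4*sqrt(7) - 4.
Denominator becomes -96; numerator becomes 24*sqrt(7) + 96.

(-4 - sqrt(7))/4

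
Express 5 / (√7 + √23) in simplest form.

Multiply numerator and denominator by -√23 + √7.
Denominator becomes -16; numerator becomes -5*√23 + 5*√7.

(-5*√7 + 5*√23)/16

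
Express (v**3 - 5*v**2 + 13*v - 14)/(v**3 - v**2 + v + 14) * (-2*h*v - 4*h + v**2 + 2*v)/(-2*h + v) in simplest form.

Factor: v**3 - 5*v**2 + 13*v - 14 = (v**2 - 3*v + 7)*(v - 2);  v**3 - v**2 + v + 14 = (v**2 - 3*v + 7)*(v + 2);  -2*h*v - 4*h + v**2 + 2*v = (-2*h + v)*(v + 2)
Cancel the common factors (v**2 - 3*v + 7), (v + 2), (-2*h + v).

v - 2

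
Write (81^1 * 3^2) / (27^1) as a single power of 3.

3^3

81^1 = 3^4; 3^2 = 3^2; 27^1 = 3^3
Combine exponents: 3^3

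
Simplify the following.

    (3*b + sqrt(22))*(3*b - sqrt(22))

(3*b)**2 - (sqrt(22))**2 = 9*b**2 - 22.

9*b**2 - 22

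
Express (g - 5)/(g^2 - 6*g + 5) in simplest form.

1/(g - 1)

Factor: g^2 - 6*g + 5 = (g - 1)*(g - 5)
Cancel the common factor (g - 5).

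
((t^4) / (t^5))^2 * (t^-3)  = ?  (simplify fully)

Inside the bracket: (t^-1)
Raise to the power 2: (t^-2)
Multiply by (t^-3): add exponents.

t^(-5)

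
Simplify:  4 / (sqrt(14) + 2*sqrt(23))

(-2*sqrt(14) + 4*sqrt(23))/39

Multiply numerator and denominator by -2*sqrt(23) + sqrt(14).
Denominator becomes -78; numerator becomes -8*sqrt(23) + 4*sqrt(14).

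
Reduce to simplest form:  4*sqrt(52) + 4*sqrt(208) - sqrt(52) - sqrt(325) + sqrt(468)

4*sqrt(52) = 8*sqrt(13); 4*sqrt(208) = 16*sqrt(13); sqrt(52) = 2*sqrt(13); sqrt(325) = 5*sqrt(13); sqrt(468) = 6*sqrt(13)
Combine: (8 + 16 - 2 - 5 + 6)·sqrt(13) = 23*sqrt(13)

23*sqrt(13)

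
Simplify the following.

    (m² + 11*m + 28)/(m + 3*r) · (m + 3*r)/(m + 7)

Factor: m² + 11*m + 28 = (m + 4)·(m + 7)
Cancel the common factors (m + 7), (m + 3*r).

m + 4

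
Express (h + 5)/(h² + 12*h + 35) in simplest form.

Factor: h² + 12*h + 35 = (h + 5)·(h + 7)
Cancel the common factor (h + 5).

1/(h + 7)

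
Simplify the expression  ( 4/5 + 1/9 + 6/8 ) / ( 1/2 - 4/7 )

Numerator: 4/5 + 1/9 + 6/8 = 299/180
Denominator: 1/2 - 4/7 = -1/14
Divide: (299/180) · (-14) = -2093/90

-2093/90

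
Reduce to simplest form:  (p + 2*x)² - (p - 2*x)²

8*p*x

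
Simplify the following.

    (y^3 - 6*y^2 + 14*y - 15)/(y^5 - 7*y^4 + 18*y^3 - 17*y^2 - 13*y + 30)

Factor: y^3 - 6*y^2 + 14*y - 15 = (y - 3)*(y^2 - 3*y + 5);  y^5 - 7*y^4 + 18*y^3 - 17*y^2 - 13*y + 30 = (y - 2)*(y - 3)*(y^2 - 3*y + 5)*(y + 1)
Cancel the common factors (y^2 - 3*y + 5), (y - 3).

1/(y^2 - y - 2)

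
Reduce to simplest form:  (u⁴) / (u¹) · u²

u⁵

Quotient: u³
Multiply by u²: add exponents.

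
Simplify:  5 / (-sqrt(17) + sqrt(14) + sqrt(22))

Group as (sqrt(14) + sqrt(22)) - sqrt(17); multiply by (sqrt(14) + sqrt(22)) + sqrt(17), then rationalise the remaining surd.

(-95*sqrt(17) + 45*sqrt(22) + 125*sqrt(14) + 20*sqrt(1309))/871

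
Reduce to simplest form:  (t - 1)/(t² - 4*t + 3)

Factor: t² - 4*t + 3 = (t - 3)·(t - 1)
Cancel the common factor (t - 1).

1/(t - 3)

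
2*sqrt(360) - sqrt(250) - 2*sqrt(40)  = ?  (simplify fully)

3*sqrt(10)

2*sqrt(360) = 12*sqrt(10); sqrt(250) = 5*sqrt(10); 2*sqrt(40) = 4*sqrt(10)
Combine: (12 - 5 - 4)·sqrt(10) = 3*sqrt(10)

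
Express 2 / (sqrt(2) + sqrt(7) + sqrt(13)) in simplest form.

(-sqrt(182) - 2*sqrt(13) + 4*sqrt(7) + 9*sqrt(2))/10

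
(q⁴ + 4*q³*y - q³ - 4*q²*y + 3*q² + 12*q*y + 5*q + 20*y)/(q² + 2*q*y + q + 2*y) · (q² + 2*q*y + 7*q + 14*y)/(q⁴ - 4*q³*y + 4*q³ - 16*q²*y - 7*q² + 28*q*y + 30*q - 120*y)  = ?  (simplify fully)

(-q² - 4*q*y - 7*q - 28*y)/(-q² + 4*q*y - 6*q + 24*y)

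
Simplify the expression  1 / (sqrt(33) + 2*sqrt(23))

Multiply numerator and denominator by -2*sqrt(23) + sqrt(33).
Denominator becomes -59; numerator becomes -2*sqrt(23) + sqrt(33).

(-sqrt(33) + 2*sqrt(23))/59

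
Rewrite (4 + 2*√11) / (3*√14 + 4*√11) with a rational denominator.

Multiply numerator and denominator by -3*√14 + 4*√11.
Denominator becomes 50; numerator becomes -6*√154 - 12*√14 + 16*√11 + 88.

(-3*√154 - 6*√14 + 8*√11 + 44)/25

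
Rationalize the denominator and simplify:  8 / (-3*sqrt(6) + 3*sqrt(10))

(2*sqrt(6) + 2*sqrt(10))/3

Multiply numerator and denominator by 3*sqrt(6) + 3*sqrt(10).
Denominator becomes 36; numerator becomes 24*sqrt(6) + 24*sqrt(10).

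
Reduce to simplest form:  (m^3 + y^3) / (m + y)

m^2 - m*y + y^2

Factor as (a+b)(a^2-ab+b^2) with a=m, b=y.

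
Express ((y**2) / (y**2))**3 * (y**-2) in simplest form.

y**(-2)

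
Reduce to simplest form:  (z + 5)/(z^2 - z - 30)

Factor: z^2 - z - 30 = (z + 5)*(z - 6)
Cancel the common factor (z + 5).

1/(z - 6)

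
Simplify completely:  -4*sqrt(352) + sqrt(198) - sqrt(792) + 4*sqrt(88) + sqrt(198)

-8*sqrt(22)

4*sqrt(352) = 16*sqrt(22); sqrt(198) = 3*sqrt(22); sqrt(792) = 6*sqrt(22); 4*sqrt(88) = 8*sqrt(22); sqrt(198) = 3*sqrt(22)
Combine: (-16 + 3 - 6 + 8 + 3)·sqrt(22) = -8*sqrt(22)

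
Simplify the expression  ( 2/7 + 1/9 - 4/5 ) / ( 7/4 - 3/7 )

-508/1665

Numerator: 2/7 + 1/9 - 4/5 = -127/315
Denominator: 7/4 - 3/7 = 37/28
Divide: (-127/315) · (28/37) = -508/1665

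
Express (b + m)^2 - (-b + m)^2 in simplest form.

4*b*m

Write as f(m,b) - f(m,-b) and expand.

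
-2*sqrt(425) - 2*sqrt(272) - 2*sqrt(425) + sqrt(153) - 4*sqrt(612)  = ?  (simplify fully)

2*sqrt(425) = 10*sqrt(17); 2*sqrt(272) = 8*sqrt(17); 2*sqrt(425) = 10*sqrt(17); sqrt(153) = 3*sqrt(17); 4*sqrt(612) = 24*sqrt(17)
Combine: (-10 - 8 - 10 + 3 - 24)·sqrt(17) = -49*sqrt(17)

-49*sqrt(17)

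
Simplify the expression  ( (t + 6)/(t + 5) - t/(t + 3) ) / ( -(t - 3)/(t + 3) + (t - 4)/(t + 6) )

(-2*t² - 21*t - 54)/(2*t² + 7*t - 15)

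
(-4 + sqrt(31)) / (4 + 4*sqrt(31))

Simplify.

Multiply numerator and denominator by -4*sqrt(31) + 4.
Denominator becomes -480; numerator becomes -140 + 20*sqrt(31).

(-sqrt(31) + 7)/24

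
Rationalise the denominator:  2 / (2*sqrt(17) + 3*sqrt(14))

(-2*sqrt(17) + 3*sqrt(14))/29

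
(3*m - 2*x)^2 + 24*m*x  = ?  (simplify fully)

(3*m + 2*x)^2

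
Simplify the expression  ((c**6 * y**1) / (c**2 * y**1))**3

c**12

Inside the bracket: c**4
Raise to the power 3: c**12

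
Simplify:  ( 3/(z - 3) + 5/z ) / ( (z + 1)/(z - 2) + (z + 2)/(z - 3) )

Numerator: 3/(z - 3) + 5/z = (8*z - 15)/(z^2 - 3*z)
Denominator: (z + 1)/(z - 2) + (z + 2)/(z - 3) = (2*z^2 - 2*z - 7)/(z^2 - 5*z + 6)
Divide: ((8*z - 15)/(z^2 - 3*z)) · ((z^2 - 5*z + 6)/(2*z^2 - 2*z - 7)) = (8*z^2 - 31*z + 30)/(2*z^3 - 2*z^2 - 7*z)

(8*z^2 - 31*z + 30)/(2*z^3 - 2*z^2 - 7*z)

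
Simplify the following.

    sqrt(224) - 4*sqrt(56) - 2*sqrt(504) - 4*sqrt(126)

-28*sqrt(14)

sqrt(224) = 4*sqrt(14); 4*sqrt(56) = 8*sqrt(14); 2*sqrt(504) = 12*sqrt(14); 4*sqrt(126) = 12*sqrt(14)
Combine: (4 - 8 - 12 - 12)·sqrt(14) = -28*sqrt(14)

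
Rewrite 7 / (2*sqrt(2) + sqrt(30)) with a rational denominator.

(-14*sqrt(2) + 7*sqrt(30))/22

Multiply numerator and denominator by -2*sqrt(2) + sqrt(30).
Denominator becomes 22; numerator becomes -14*sqrt(2) + 7*sqrt(30).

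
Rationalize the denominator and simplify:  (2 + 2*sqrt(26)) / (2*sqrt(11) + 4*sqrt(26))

Multiply numerator and denominator by -2*sqrt(11) + 4*sqrt(26).
Denominator becomes 372; numerator becomes -4*sqrt(286) - 4*sqrt(11) + 8*sqrt(26) + 208.

(-sqrt(286) - sqrt(11) + 2*sqrt(26) + 52)/93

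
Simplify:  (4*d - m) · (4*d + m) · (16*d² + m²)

256*d⁴ - m⁴

Pair the conjugate factors: ((4*d)+m)((4*d)-m) = 16*d² - m², then repeat with the next factor.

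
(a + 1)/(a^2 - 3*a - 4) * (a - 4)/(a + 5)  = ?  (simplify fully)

1/(a + 5)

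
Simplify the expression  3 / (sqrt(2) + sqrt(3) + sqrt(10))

-27*sqrt(3) - 33*sqrt(2) + 12*sqrt(15) + 15*sqrt(10)

Group as (sqrt(2) + sqrt(10)) + sqrt(3); multiply by (sqrt(2) + sqrt(10)) - sqrt(3), then rationalise the remaining surd.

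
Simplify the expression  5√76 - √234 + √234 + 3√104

6*√26 + 10*√19

5√76 = 10*√19; √234 = 3*√26; √234 = 3*√26; 3√104 = 6*√26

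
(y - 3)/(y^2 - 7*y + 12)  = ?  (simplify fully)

1/(y - 4)

Factor: y^2 - 7*y + 12 = (y - 4)*(y - 3)
Cancel the common factor (y - 3).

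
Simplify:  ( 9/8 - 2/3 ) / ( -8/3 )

-11/64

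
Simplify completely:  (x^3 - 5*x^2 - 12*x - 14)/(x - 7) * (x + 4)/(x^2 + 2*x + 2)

Factor: x^3 - 5*x^2 - 12*x - 14 = (x^2 + 2*x + 2)*(x - 7)
Cancel the common factors (x^2 + 2*x + 2), (x - 7).

x + 4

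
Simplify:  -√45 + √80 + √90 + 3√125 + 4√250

√45 = 3*√5; √80 = 4*√5; √90 = 3*√10; 3√125 = 15*√5; 4√250 = 20*√10

16*√5 + 23*√10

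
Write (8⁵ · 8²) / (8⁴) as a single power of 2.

2^9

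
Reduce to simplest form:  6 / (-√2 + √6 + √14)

-9*√2 - 3*√14 + 5*√6 + 2*√42

Group as (√6 + √14) - √2; multiply by (√6 + √14) + √2, then rationalise the remaining surd.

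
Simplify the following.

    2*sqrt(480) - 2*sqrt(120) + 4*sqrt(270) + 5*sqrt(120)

2*sqrt(480) = 8*sqrt(30); 2*sqrt(120) = 4*sqrt(30); 4*sqrt(270) = 12*sqrt(30); 5*sqrt(120) = 10*sqrt(30)
Combine: (8 - 4 + 12 + 10)·sqrt(30) = 26*sqrt(30)

26*sqrt(30)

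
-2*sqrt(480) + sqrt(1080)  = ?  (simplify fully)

-2*sqrt(30)

2*sqrt(480) = 8*sqrt(30); sqrt(1080) = 6*sqrt(30)
Combine: (-8 + 6)·sqrt(30) = -2*sqrt(30)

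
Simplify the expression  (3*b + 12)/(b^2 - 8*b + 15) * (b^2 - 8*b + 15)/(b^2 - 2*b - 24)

3/(b - 6)

Factor: 3*b + 12 = 3*(b + 4);  b^2 - 8*b + 15 = (b - 5)*(b - 3);  b^2 - 8*b + 15 = (b - 5)*(b - 3);  b^2 - 2*b - 24 = (b + 4)*(b - 6)
Cancel the common factors (b - 5), (b + 4), (b - 3).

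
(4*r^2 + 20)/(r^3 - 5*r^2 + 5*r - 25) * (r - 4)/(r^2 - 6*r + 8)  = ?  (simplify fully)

Factor: 4*r^2 + 20 = 4*(r^2 + 5);  r^3 - 5*r^2 + 5*r - 25 = (r - 5)*(r^2 + 5);  r^2 - 6*r + 8 = (r - 4)*(r - 2)
Cancel the common factors (r^2 + 5), (r - 4).

4/(r^2 - 7*r + 10)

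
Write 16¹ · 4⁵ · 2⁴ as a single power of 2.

2^18

16¹ = 2^4; 4⁵ = 2^10; 2⁴ = 2^4
Combine exponents: 2^18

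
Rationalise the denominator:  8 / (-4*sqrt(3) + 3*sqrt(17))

(32*sqrt(3) + 24*sqrt(17))/105

Multiply numerator and denominator by 4*sqrt(3) + 3*sqrt(17).
Denominator becomes 105; numerator becomes 32*sqrt(3) + 24*sqrt(17).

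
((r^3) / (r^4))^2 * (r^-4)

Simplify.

r^(-6)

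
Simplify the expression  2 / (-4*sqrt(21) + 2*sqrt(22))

(-2*sqrt(21) - sqrt(22))/62

Multiply numerator and denominator by 2*sqrt(22) + 4*sqrt(21).
Denominator becomes -248; numerator becomes 4*sqrt(22) + 8*sqrt(21).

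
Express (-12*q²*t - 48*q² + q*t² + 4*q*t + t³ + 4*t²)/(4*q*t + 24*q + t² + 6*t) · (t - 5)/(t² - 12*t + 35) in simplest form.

(-3*q*t - 12*q + t² + 4*t)/(t² - t - 42)

Factor: -12*q²*t - 48*q² + q*t² + 4*q*t + t³ + 4*t² = (t + 4)·(4*q + t)·(-3*q + t);  4*q*t + 24*q + t² + 6*t = (t + 6)·(4*q + t);  t² - 12*t + 35 = (t - 5)·(t - 7)
Cancel the common factors (4*q + t), (t - 5).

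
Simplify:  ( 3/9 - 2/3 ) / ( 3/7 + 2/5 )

-35/87

Numerator: 3/9 - 2/3 = -1/3
Denominator: 3/7 + 2/5 = 29/35
Divide: (-1/3) · (35/29) = -35/87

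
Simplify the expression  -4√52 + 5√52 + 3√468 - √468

4√52 = 8*√13; 5√52 = 10*√13; 3√468 = 18*√13; √468 = 6*√13
Combine: (-8 + 10 + 18 - 6)·√13 = 14*√13

14*√13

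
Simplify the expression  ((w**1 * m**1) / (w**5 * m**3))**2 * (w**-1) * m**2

1/(m**2*w**9)

Inside the bracket: (w**-4) * (m**-2)
Raise to the power 2: (w**-8) * (m**-4)
Multiply by (w**-1) * m**2: add exponents.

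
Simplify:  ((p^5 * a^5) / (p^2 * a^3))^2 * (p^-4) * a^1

a^5*p^2

Inside the bracket: p^3 * a^2
Raise to the power 2: p^6 * a^4
Multiply by (p^-4) * a^1: add exponents.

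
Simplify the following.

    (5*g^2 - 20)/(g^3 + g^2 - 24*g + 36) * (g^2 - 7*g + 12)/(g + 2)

Factor: 5*g^2 - 20 = 5*(g + 2)*(g - 2);  g^3 + g^2 - 24*g + 36 = (g - 3)*(g - 2)*(g + 6);  g^2 - 7*g + 12 = (g - 3)*(g - 4)
Cancel the common factors (g + 2), (g - 3), (g - 2).

(5*g - 20)/(g + 6)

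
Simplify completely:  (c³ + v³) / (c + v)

c² - c*v + v²

Factor as (a+b)(a^2-ab+b^2) with a=v, b=c.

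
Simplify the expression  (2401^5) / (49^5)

2401^5 = 7^20; 49^5 = 7^10
Combine exponents: 7^10

7^10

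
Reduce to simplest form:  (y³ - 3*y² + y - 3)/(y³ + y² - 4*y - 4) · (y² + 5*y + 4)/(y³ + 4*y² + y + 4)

(y - 3)/(y² - 4)

Factor: y³ - 3*y² + y - 3 = (y² + 1)·(y - 3);  y³ + y² - 4*y - 4 = (y - 2)·(y + 1)·(y + 2);  y² + 5*y + 4 = (y + 1)·(y + 4);  y³ + 4*y² + y + 4 = (y² + 1)·(y + 4)
Cancel the common factors (y² + 1), (y + 1), (y + 4).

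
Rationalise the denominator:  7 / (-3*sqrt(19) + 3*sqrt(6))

(-7*sqrt(19) - 7*sqrt(6))/39

Multiply numerator and denominator by 3*sqrt(6) + 3*sqrt(19).
Denominator becomes -117; numerator becomes 21*sqrt(6) + 21*sqrt(19).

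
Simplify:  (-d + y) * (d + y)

-d^2 + y^2

Telescope via difference of squares: (y+d)(y-d) = -d^2 + y^2.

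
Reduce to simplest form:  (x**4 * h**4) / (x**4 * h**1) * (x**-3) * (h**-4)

1/(h*x**3)

Quotient: h**3
Multiply by (x**-3) * (h**-4): add exponents.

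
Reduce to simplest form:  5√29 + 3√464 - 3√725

2*√29

5√29 = 5*√29; 3√464 = 12*√29; 3√725 = 15*√29
Combine: (5 + 12 - 15)·√29 = 2*√29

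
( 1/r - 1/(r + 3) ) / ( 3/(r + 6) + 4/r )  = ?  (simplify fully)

(3*r + 18)/(7*r^2 + 45*r + 72)

Numerator: 1/r - 1/(r + 3) = 3/(r^2 + 3*r)
Denominator: 3/(r + 6) + 4/r = (7*r + 24)/(r^2 + 6*r)
Divide: (3/(r^2 + 3*r)) · ((r^2 + 6*r)/(7*r + 24)) = (3*r + 18)/(7*r^2 + 45*r + 72)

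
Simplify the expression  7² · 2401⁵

7^22

7² = 7^2; 2401⁵ = 7^20
Combine exponents: 7^22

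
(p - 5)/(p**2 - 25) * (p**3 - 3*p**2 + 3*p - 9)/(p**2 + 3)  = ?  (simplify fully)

(p - 3)/(p + 5)

Factor: p**2 - 25 = (p - 5)*(p + 5);  p**3 - 3*p**2 + 3*p - 9 = (p**2 + 3)*(p - 3)
Cancel the common factors (p**2 + 3), (p - 5).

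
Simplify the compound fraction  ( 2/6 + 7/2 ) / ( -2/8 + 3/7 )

322/15

Numerator: 2/6 + 7/2 = 23/6
Denominator: -2/8 + 3/7 = 5/28
Divide: (23/6) · (28/5) = 322/15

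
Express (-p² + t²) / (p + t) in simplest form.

-p + t

Difference of squares: factor out (p + t).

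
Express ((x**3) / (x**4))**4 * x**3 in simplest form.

Inside the bracket: (x**-1)
Raise to the power 4: (x**-4)
Multiply by x**3: add exponents.

1/x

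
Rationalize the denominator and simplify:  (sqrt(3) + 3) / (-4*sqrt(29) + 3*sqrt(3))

(-12*sqrt(29) - 4*sqrt(87) - 9*sqrt(3) - 9)/437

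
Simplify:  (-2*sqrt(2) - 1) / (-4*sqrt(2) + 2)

Multiply numerator and denominator by 2 + 4*sqrt(2).
Denominator becomes -28; numerator becomes -18 - 8*sqrt(2).

(4*sqrt(2) + 9)/14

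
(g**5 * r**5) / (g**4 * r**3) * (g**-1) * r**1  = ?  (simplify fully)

r**3

Quotient: g**1 * r**2
Multiply by (g**-1) * r**1: add exponents.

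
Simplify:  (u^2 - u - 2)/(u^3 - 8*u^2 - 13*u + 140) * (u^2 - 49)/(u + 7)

(u^2 - u - 2)/(u^2 - u - 20)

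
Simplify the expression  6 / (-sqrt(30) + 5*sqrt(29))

(6*sqrt(30) + 30*sqrt(29))/695

Multiply numerator and denominator by sqrt(30) + 5*sqrt(29).
Denominator becomes 695; numerator becomes 6*sqrt(30) + 30*sqrt(29).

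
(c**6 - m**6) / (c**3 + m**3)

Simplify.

c**3 - m**3

Factor c**6 - m**6 and cancel (c**3 + m**3).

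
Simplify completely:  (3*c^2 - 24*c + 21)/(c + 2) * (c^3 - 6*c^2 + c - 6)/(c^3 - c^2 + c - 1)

Factor: 3*c^2 - 24*c + 21 = 3*(c - 1)*(c - 7);  c^3 - 6*c^2 + c - 6 = (c^2 + 1)*(c - 6);  c^3 - c^2 + c - 1 = (c - 1)*(c^2 + 1)
Cancel the common factors (c^2 + 1), (c - 1).

(3*c^2 - 39*c + 126)/(c + 2)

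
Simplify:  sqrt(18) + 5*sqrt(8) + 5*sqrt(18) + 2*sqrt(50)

38*sqrt(2)

sqrt(18) = 3*sqrt(2); 5*sqrt(8) = 10*sqrt(2); 5*sqrt(18) = 15*sqrt(2); 2*sqrt(50) = 10*sqrt(2)
Combine: (3 + 10 + 15 + 10)·sqrt(2) = 38*sqrt(2)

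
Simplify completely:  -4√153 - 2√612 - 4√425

-44*√17

4√153 = 12*√17; 2√612 = 12*√17; 4√425 = 20*√17
Combine: (-12 - 12 - 20)·√17 = -44*√17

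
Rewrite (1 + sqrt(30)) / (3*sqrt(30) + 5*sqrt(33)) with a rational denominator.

(-90 - 3*sqrt(30) + 5*sqrt(33) + 15*sqrt(110))/555

Multiply numerator and denominator by -5*sqrt(33) + 3*sqrt(30).
Denominator becomes -555; numerator becomes -15*sqrt(110) - 5*sqrt(33) + 3*sqrt(30) + 90.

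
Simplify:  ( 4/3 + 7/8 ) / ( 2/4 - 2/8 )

53/6

Numerator: 4/3 + 7/8 = 53/24
Denominator: 2/4 - 2/8 = 1/4
Divide: (53/24) · (4) = 53/6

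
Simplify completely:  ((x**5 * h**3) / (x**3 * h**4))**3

x**6/h**3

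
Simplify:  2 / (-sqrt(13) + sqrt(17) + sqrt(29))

(-66*sqrt(13) + 2*sqrt(29) + 50*sqrt(17) + 4*sqrt(6409))/883

Group as (sqrt(17) + sqrt(29)) - sqrt(13); multiply by (sqrt(17) + sqrt(29)) + sqrt(13), then rationalise the remaining surd.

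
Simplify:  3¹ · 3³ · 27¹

3¹ = 3^1; 3³ = 3^3; 27¹ = 3^3
Combine exponents: 3^7

3^7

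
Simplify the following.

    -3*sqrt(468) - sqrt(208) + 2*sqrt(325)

3*sqrt(468) = 18*sqrt(13); sqrt(208) = 4*sqrt(13); 2*sqrt(325) = 10*sqrt(13)
Combine: (-18 - 4 + 10)·sqrt(13) = -12*sqrt(13)

-12*sqrt(13)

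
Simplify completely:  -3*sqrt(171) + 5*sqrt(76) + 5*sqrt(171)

16*sqrt(19)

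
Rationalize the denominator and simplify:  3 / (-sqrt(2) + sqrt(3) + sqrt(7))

Group as (sqrt(3) + sqrt(7)) - sqrt(2); multiply by (sqrt(3) + sqrt(7)) + sqrt(2), then rationalise the remaining surd.

(-12*sqrt(2) - 3*sqrt(7) + 9*sqrt(3) + 3*sqrt(42))/10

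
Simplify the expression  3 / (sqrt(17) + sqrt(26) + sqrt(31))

Group as (sqrt(17) + sqrt(31)) + sqrt(26); multiply by (sqrt(17) + sqrt(31)) - sqrt(26), then rationalise the remaining surd.

(-3*sqrt(13702) + 18*sqrt(31) + 33*sqrt(26) + 60*sqrt(17))/812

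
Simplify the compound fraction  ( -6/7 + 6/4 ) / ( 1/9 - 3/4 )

-162/161

Numerator: -6/7 + 6/4 = 9/14
Denominator: 1/9 - 3/4 = -23/36
Divide: (9/14) · (-36/23) = -162/161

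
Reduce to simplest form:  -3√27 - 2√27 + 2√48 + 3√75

8*√3

3√27 = 9*√3; 2√27 = 6*√3; 2√48 = 8*√3; 3√75 = 15*√3
Combine: (-9 - 6 + 8 + 15)·√3 = 8*√3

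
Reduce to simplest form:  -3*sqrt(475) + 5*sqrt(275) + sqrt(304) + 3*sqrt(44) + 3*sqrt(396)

3*sqrt(475) = 15*sqrt(19); 5*sqrt(275) = 25*sqrt(11); sqrt(304) = 4*sqrt(19); 3*sqrt(44) = 6*sqrt(11); 3*sqrt(396) = 18*sqrt(11)

-11*sqrt(19) + 49*sqrt(11)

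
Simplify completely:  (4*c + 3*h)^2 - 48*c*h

(4*c - 3*h)^2

After expansion: 16*c^2 - 24*c*h + 9*h^2 — a perfect-square trinomial.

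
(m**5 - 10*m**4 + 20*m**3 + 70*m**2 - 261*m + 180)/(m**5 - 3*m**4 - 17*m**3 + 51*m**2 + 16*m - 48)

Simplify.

(m**2 - 2*m - 15)/(m**2 + 5*m + 4)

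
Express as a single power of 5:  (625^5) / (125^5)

625^5 = 5^20; 125^5 = 5^15
Combine exponents: 5^5

5^5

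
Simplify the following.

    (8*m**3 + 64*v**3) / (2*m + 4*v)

(2*m)**3 + (4*v)**3 = (2*m + 4*v)(4*m**2 - 8*m*v + 16*v**2).

4*m**2 - 8*m*v + 16*v**2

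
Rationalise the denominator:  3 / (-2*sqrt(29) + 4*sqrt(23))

Multiply numerator and denominator by 2*sqrt(29) + 4*sqrt(23).
Denominator becomes 252; numerator becomes 6*sqrt(29) + 12*sqrt(23).

(sqrt(29) + 2*sqrt(23))/42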